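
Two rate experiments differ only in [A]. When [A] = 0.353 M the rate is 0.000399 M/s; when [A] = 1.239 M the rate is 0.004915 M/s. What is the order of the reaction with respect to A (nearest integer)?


Rate is proportional to [A]^n, so rate2/rate1 = ([A]2/[A]1)^n. Take logs to solve for n.
rate2/rate1 = 0.004915 / 0.000399 = 12.3183
[A]2/[A]1 = 1.239 / 0.353 = 3.5099
n = ln(12.3183) / ln(3.5099) = 2.0
Nearest integer order:

2


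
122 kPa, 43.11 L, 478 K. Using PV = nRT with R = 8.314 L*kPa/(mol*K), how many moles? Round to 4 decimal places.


PV = nRT, solve for n = PV / (RT).
PV = 122 * 43.11 = 5259.42
RT = 8.314 * 478 = 3974.092
n = 5259.42 / 3974.092
n = 1.32342684 mol, rounded to 4 dp:

1.3234 mol


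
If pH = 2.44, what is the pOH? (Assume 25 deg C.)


At 25 deg C, pH + pOH = 14.
pOH = 14 - pH = 14 - 2.44
pOH = 11.56:

11.56


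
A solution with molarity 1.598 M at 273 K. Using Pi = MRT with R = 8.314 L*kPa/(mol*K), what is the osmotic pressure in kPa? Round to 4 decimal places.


Osmotic pressure (van't Hoff): Pi = M*R*T.
RT = 8.314 * 273 = 2269.722
Pi = 1.598 * 2269.722
Pi = 3627.015756 kPa, rounded to 4 dp:

3627.0158 kPa


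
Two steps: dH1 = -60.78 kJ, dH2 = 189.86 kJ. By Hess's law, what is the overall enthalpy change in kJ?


Hess's law: enthalpy is a state function, so add the step enthalpies.
dH_total = dH1 + dH2 = -60.78 + (189.86)
dH_total = 129.08 kJ:

129.08 kJ


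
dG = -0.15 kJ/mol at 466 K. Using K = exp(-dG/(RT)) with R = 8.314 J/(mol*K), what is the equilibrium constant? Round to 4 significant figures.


dG is in kJ/mol; multiply by 1000 to match R in J/(mol*K).
RT = 8.314 * 466 = 3874.324 J/mol
exponent = -dG*1000 / (RT) = -(-0.15*1000) / 3874.324 = 0.03871643
K = exp(0.03871643)
K = 1.0394757, rounded to 4 significant figures:

1.039


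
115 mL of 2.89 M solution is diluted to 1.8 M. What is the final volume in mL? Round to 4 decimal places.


Dilution: M1*V1 = M2*V2, solve for V2.
V2 = M1*V1 / M2
V2 = 2.89 * 115 / 1.8
V2 = 332.35 / 1.8
V2 = 184.63888889 mL, rounded to 4 dp:

184.6389 mL


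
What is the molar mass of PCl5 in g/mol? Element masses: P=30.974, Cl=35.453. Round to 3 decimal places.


M = sum(count * atomic_mass) over atoms.
M = 1*30.974 + 5*35.453
M = 30.974 + 177.265
M = 208.239 g/mol, rounded to 3 dp:

208.239 g/mol


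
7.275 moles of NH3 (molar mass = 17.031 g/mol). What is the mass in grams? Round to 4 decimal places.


mass = n * M
mass = 7.275 * 17.031
mass = 123.900525 g, rounded to 4 dp:

123.9005 g


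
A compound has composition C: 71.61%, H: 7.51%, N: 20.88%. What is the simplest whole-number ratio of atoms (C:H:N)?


Assume 100 g of compound, divide each mass% by atomic mass to get moles, then normalize by the smallest to get a raw atom ratio.
Moles per 100 g: C: 71.61/12.011 = 5.962, H: 7.51/1.008 = 7.4504, N: 20.88/14.007 = 1.4907
Raw ratio (divide by min = 1.4907): C: 4.0, H: 4.998, N: 1.0
Multiply by 1 to clear fractions: C: 4.0 ~= 4, H: 4.998 ~= 5, N: 1.0 ~= 1
Reduce by GCD to get the simplest whole-number ratio:

4:5:1


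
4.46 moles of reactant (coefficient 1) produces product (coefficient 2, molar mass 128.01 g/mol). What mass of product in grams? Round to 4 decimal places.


Use the coefficient ratio to convert reactant moles to product moles, then multiply by the product's molar mass.
moles_P = moles_R * (coeff_P / coeff_R) = 4.46 * (2/1) = 8.92
mass_P = moles_P * M_P = 8.92 * 128.01
mass_P = 1141.8492 g, rounded to 4 dp:

1141.8492 g


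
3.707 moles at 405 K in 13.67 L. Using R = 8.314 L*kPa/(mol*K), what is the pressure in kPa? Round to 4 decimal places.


PV = nRT, solve for P = nRT / V.
nRT = 3.707 * 8.314 * 405 = 12482.0992
P = 12482.0992 / 13.67
P = 913.10162399 kPa, rounded to 4 dp:

913.1016 kPa


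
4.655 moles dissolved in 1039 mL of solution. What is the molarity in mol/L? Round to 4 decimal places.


Convert volume to liters: V_L = V_mL / 1000.
V_L = 1039 / 1000 = 1.039 L
M = n / V_L = 4.655 / 1.039
M = 4.48026949 mol/L, rounded to 4 dp:

4.4803 mol/L


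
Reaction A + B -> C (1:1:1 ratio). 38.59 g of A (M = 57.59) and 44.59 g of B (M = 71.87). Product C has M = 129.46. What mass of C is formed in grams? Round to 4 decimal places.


Find moles of each reactant; the smaller value is the limiting reagent in a 1:1:1 reaction, so moles_C equals moles of the limiter.
n_A = mass_A / M_A = 38.59 / 57.59 = 0.670082 mol
n_B = mass_B / M_B = 44.59 / 71.87 = 0.620426 mol
Limiting reagent: B (smaller), n_limiting = 0.620426 mol
mass_C = n_limiting * M_C = 0.620426 * 129.46
mass_C = 80.32034996 g, rounded to 4 dp:

80.3203 g


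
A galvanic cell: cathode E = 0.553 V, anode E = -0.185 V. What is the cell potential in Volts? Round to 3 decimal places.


Standard cell potential: E_cell = E_cathode - E_anode.
E_cell = 0.553 - (-0.185)
E_cell = 0.738 V, rounded to 3 dp:

0.738 V


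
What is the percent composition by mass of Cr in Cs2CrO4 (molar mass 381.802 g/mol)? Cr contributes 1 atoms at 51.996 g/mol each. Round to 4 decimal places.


pct = 100 * (n_elem * M_elem) / M_total
mass_contribution = 1 * 51.996 = 51.996 g/mol
pct = 100 * 51.996 / 381.802
pct = 13.61857717 %, rounded to 4 dp:

13.6186 %


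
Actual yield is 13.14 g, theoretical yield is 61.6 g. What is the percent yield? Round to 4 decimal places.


% yield = 100 * actual / theoretical
% yield = 100 * 13.14 / 61.6
% yield = 21.33116883 %, rounded to 4 dp:

21.3312 %


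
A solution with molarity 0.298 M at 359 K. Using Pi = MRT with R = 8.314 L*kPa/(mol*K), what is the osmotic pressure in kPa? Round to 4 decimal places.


Osmotic pressure (van't Hoff): Pi = M*R*T.
RT = 8.314 * 359 = 2984.726
Pi = 0.298 * 2984.726
Pi = 889.448348 kPa, rounded to 4 dp:

889.4483 kPa


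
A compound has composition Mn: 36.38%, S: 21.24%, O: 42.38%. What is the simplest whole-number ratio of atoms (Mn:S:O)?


Assume 100 g of compound, divide each mass% by atomic mass to get moles, then normalize by the smallest to get a raw atom ratio.
Moles per 100 g: Mn: 36.38/54.938 = 0.6622, S: 21.24/32.065 = 0.6624, O: 42.38/15.999 = 2.6489
Raw ratio (divide by min = 0.6622): Mn: 1.0, S: 1.0, O: 4.0
Multiply by 1 to clear fractions: Mn: 1.0 ~= 1, S: 1.0 ~= 1, O: 4.0 ~= 4
Reduce by GCD to get the simplest whole-number ratio:

1:1:4


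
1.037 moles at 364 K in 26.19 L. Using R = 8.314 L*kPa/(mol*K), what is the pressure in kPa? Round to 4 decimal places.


PV = nRT, solve for P = nRT / V.
nRT = 1.037 * 8.314 * 364 = 3138.269
P = 3138.269 / 26.19
P = 119.82699504 kPa, rounded to 4 dp:

119.8270 kPa


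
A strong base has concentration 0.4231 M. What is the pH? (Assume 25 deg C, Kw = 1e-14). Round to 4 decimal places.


A strong base dissociates completely, so [OH-] equals the given concentration.
pOH = -log10([OH-]) = -log10(0.4231) = 0.373557
pH = 14 - pOH = 14 - 0.373557
pH = 13.626443, rounded to 4 dp:

13.6264


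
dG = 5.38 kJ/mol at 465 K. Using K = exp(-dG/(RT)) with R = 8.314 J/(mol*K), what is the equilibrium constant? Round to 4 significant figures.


dG is in kJ/mol; multiply by 1000 to match R in J/(mol*K).
RT = 8.314 * 465 = 3866.01 J/mol
exponent = -dG*1000 / (RT) = -(5.38*1000) / 3866.01 = -1.39161565
K = exp(-1.39161565)
K = 0.24867321, rounded to 4 significant figures:

0.2487


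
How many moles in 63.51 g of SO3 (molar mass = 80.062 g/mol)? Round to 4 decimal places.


n = mass / M
n = 63.51 / 80.062
n = 0.79326022 mol, rounded to 4 dp:

0.7933 mol


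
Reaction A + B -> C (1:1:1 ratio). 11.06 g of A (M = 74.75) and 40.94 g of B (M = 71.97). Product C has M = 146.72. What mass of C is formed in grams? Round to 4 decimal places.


Find moles of each reactant; the smaller value is the limiting reagent in a 1:1:1 reaction, so moles_C equals moles of the limiter.
n_A = mass_A / M_A = 11.06 / 74.75 = 0.14796 mol
n_B = mass_B / M_B = 40.94 / 71.97 = 0.568848 mol
Limiting reagent: A (smaller), n_limiting = 0.14796 mol
mass_C = n_limiting * M_C = 0.14796 * 146.72
mass_C = 21.7086912 g, rounded to 4 dp:

21.7087 g


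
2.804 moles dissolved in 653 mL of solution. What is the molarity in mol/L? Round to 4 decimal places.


Convert volume to liters: V_L = V_mL / 1000.
V_L = 653 / 1000 = 0.653 L
M = n / V_L = 2.804 / 0.653
M = 4.29402757 mol/L, rounded to 4 dp:

4.2940 mol/L


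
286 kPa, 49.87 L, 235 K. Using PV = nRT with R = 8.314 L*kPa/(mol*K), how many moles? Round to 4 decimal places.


PV = nRT, solve for n = PV / (RT).
PV = 286 * 49.87 = 14262.82
RT = 8.314 * 235 = 1953.79
n = 14262.82 / 1953.79
n = 7.30007831 mol, rounded to 4 dp:

7.3001 mol


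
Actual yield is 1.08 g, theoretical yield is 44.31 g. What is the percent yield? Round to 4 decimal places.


% yield = 100 * actual / theoretical
% yield = 100 * 1.08 / 44.31
% yield = 2.43737305 %, rounded to 4 dp:

2.4374 %


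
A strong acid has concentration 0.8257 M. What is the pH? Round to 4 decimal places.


A strong acid dissociates completely, so [H+] equals the given concentration.
pH = -log10([H+]) = -log10(0.8257)
pH = 0.08317772, rounded to 4 dp:

0.0832


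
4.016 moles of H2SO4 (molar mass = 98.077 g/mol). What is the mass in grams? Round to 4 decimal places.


mass = n * M
mass = 4.016 * 98.077
mass = 393.877232 g, rounded to 4 dp:

393.8772 g


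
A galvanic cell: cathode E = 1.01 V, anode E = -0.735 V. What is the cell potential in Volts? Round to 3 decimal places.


Standard cell potential: E_cell = E_cathode - E_anode.
E_cell = 1.01 - (-0.735)
E_cell = 1.745 V, rounded to 3 dp:

1.745 V


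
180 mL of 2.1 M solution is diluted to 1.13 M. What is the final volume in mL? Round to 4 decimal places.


Dilution: M1*V1 = M2*V2, solve for V2.
V2 = M1*V1 / M2
V2 = 2.1 * 180 / 1.13
V2 = 378.0 / 1.13
V2 = 334.51327434 mL, rounded to 4 dp:

334.5133 mL


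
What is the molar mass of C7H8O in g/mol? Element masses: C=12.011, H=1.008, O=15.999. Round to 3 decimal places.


M = sum(count * atomic_mass) over atoms.
M = 7*12.011 + 8*1.008 + 1*15.999
M = 84.077 + 8.064 + 15.999
M = 108.14 g/mol, rounded to 3 dp:

108.140 g/mol


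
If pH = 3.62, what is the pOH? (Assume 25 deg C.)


At 25 deg C, pH + pOH = 14.
pOH = 14 - pH = 14 - 3.62
pOH = 10.38:

10.38


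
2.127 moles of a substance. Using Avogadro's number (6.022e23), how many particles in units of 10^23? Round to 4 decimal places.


N = n * NA, then divide by 1e23 for the requested units.
N / 1e23 = n * 6.022
N / 1e23 = 2.127 * 6.022
N / 1e23 = 12.808794, rounded to 4 dp:

12.8088


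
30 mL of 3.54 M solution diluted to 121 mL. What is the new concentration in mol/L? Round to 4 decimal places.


Dilution: M1*V1 = M2*V2, solve for M2.
M2 = M1*V1 / V2
M2 = 3.54 * 30 / 121
M2 = 106.2 / 121
M2 = 0.87768595 mol/L, rounded to 4 dp:

0.8777 mol/L


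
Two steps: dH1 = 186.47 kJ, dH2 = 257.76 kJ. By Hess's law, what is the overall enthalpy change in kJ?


Hess's law: enthalpy is a state function, so add the step enthalpies.
dH_total = dH1 + dH2 = 186.47 + (257.76)
dH_total = 444.23 kJ:

444.23 kJ


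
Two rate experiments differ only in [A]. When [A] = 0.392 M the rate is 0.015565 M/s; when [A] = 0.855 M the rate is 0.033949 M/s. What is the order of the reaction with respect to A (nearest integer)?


Rate is proportional to [A]^n, so rate2/rate1 = ([A]2/[A]1)^n. Take logs to solve for n.
rate2/rate1 = 0.033949 / 0.015565 = 2.1811
[A]2/[A]1 = 0.855 / 0.392 = 2.1811
n = ln(2.1811) / ln(2.1811) = 1.0
Nearest integer order:

1


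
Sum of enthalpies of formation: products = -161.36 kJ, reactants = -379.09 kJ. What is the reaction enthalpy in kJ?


dH_rxn = sum(dH_f products) - sum(dH_f reactants)
dH_rxn = -161.36 - (-379.09)
dH_rxn = 217.73 kJ:

217.73 kJ


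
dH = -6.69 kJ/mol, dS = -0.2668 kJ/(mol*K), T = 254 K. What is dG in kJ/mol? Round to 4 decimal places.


Gibbs: dG = dH - T*dS (consistent units, dS already in kJ/(mol*K)).
T*dS = 254 * -0.2668 = -67.7672
dG = -6.69 - (-67.7672)
dG = 61.0772 kJ/mol, rounded to 4 dp:

61.0772 kJ/mol


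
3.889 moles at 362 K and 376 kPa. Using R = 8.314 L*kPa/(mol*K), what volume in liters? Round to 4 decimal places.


PV = nRT, solve for V = nRT / P.
nRT = 3.889 * 8.314 * 362 = 11704.5989
V = 11704.5989 / 376
V = 31.12925239 L, rounded to 4 dp:

31.1293 L


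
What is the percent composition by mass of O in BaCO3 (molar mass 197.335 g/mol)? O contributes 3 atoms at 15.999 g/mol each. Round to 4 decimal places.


pct = 100 * (n_elem * M_elem) / M_total
mass_contribution = 3 * 15.999 = 47.997 g/mol
pct = 100 * 47.997 / 197.335
pct = 24.32259863 %, rounded to 4 dp:

24.3226 %


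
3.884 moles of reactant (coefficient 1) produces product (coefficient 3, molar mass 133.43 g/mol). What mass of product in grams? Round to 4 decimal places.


Use the coefficient ratio to convert reactant moles to product moles, then multiply by the product's molar mass.
moles_P = moles_R * (coeff_P / coeff_R) = 3.884 * (3/1) = 11.652
mass_P = moles_P * M_P = 11.652 * 133.43
mass_P = 1554.72636 g, rounded to 4 dp:

1554.7264 g


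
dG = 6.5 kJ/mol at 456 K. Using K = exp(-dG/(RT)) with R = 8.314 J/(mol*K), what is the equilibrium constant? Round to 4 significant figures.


dG is in kJ/mol; multiply by 1000 to match R in J/(mol*K).
RT = 8.314 * 456 = 3791.184 J/mol
exponent = -dG*1000 / (RT) = -(6.5*1000) / 3791.184 = -1.71450396
K = exp(-1.71450396)
K = 0.18005301, rounded to 4 significant figures:

0.1801


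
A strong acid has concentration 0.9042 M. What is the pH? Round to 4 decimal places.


A strong acid dissociates completely, so [H+] equals the given concentration.
pH = -log10([H+]) = -log10(0.9042)
pH = 0.0437355, rounded to 4 dp:

0.0437


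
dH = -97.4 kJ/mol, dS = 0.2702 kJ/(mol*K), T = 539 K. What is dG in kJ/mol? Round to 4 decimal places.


Gibbs: dG = dH - T*dS (consistent units, dS already in kJ/(mol*K)).
T*dS = 539 * 0.2702 = 145.6378
dG = -97.4 - (145.6378)
dG = -243.0378 kJ/mol, rounded to 4 dp:

-243.0378 kJ/mol


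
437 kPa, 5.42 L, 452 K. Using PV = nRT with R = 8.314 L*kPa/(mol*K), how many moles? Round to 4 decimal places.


PV = nRT, solve for n = PV / (RT).
PV = 437 * 5.42 = 2368.54
RT = 8.314 * 452 = 3757.928
n = 2368.54 / 3757.928
n = 0.63027817 mol, rounded to 4 dp:

0.6303 mol


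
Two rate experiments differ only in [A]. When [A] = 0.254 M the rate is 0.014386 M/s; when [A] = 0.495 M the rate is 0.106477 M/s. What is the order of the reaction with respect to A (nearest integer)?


Rate is proportional to [A]^n, so rate2/rate1 = ([A]2/[A]1)^n. Take logs to solve for n.
rate2/rate1 = 0.106477 / 0.014386 = 7.4014
[A]2/[A]1 = 0.495 / 0.254 = 1.9488
n = ln(7.4014) / ln(1.9488) = 3.0
Nearest integer order:

3


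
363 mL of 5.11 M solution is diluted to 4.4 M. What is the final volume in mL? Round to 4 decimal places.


Dilution: M1*V1 = M2*V2, solve for V2.
V2 = M1*V1 / M2
V2 = 5.11 * 363 / 4.4
V2 = 1854.93 / 4.4
V2 = 421.575 mL, rounded to 4 dp:

421.5750 mL


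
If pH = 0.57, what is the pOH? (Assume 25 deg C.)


At 25 deg C, pH + pOH = 14.
pOH = 14 - pH = 14 - 0.57
pOH = 13.43:

13.43


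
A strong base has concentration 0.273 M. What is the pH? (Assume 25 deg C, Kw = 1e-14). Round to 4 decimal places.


A strong base dissociates completely, so [OH-] equals the given concentration.
pOH = -log10([OH-]) = -log10(0.273) = 0.563837
pH = 14 - pOH = 14 - 0.563837
pH = 13.436163, rounded to 4 dp:

13.4362


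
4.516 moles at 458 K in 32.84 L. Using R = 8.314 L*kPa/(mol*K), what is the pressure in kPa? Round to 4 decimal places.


PV = nRT, solve for P = nRT / V.
nRT = 4.516 * 8.314 * 458 = 17196.079
P = 17196.079 / 32.84
P = 523.63212546 kPa, rounded to 4 dp:

523.6321 kPa


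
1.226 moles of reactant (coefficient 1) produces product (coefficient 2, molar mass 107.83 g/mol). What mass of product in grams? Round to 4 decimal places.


Use the coefficient ratio to convert reactant moles to product moles, then multiply by the product's molar mass.
moles_P = moles_R * (coeff_P / coeff_R) = 1.226 * (2/1) = 2.452
mass_P = moles_P * M_P = 2.452 * 107.83
mass_P = 264.39916 g, rounded to 4 dp:

264.3992 g


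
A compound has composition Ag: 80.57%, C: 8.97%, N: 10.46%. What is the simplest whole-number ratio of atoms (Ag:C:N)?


Assume 100 g of compound, divide each mass% by atomic mass to get moles, then normalize by the smallest to get a raw atom ratio.
Moles per 100 g: Ag: 80.57/107.868 = 0.7469, C: 8.97/12.011 = 0.7468, N: 10.46/14.007 = 0.7468
Raw ratio (divide by min = 0.7468): Ag: 1.0, C: 1.0, N: 1.0
Multiply by 1 to clear fractions: Ag: 1.0 ~= 1, C: 1.0 ~= 1, N: 1.0 ~= 1
Reduce by GCD to get the simplest whole-number ratio:

1:1:1


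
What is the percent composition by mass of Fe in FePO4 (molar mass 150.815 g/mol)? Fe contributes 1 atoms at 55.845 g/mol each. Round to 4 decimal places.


pct = 100 * (n_elem * M_elem) / M_total
mass_contribution = 1 * 55.845 = 55.845 g/mol
pct = 100 * 55.845 / 150.815
pct = 37.02881013 %, rounded to 4 dp:

37.0288 %


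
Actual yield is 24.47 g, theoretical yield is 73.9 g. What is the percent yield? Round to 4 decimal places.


% yield = 100 * actual / theoretical
% yield = 100 * 24.47 / 73.9
% yield = 33.11231394 %, rounded to 4 dp:

33.1123 %


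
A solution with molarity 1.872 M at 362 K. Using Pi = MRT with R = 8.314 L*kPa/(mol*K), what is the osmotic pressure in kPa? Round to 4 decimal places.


Osmotic pressure (van't Hoff): Pi = M*R*T.
RT = 8.314 * 362 = 3009.668
Pi = 1.872 * 3009.668
Pi = 5634.098496 kPa, rounded to 4 dp:

5634.0985 kPa


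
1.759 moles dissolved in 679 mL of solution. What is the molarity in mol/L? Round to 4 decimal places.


Convert volume to liters: V_L = V_mL / 1000.
V_L = 679 / 1000 = 0.679 L
M = n / V_L = 1.759 / 0.679
M = 2.59057437 mol/L, rounded to 4 dp:

2.5906 mol/L


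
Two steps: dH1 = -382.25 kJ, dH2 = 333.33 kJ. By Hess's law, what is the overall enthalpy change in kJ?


Hess's law: enthalpy is a state function, so add the step enthalpies.
dH_total = dH1 + dH2 = -382.25 + (333.33)
dH_total = -48.92 kJ:

-48.92 kJ


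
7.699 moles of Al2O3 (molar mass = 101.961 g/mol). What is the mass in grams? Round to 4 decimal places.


mass = n * M
mass = 7.699 * 101.961
mass = 784.997739 g, rounded to 4 dp:

784.9977 g


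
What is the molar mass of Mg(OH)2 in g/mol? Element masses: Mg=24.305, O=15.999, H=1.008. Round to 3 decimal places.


M = sum(count * atomic_mass) over atoms.
M = 1*24.305 + 2*15.999 + 2*1.008
M = 24.305 + 31.998 + 2.016
M = 58.319 g/mol, rounded to 3 dp:

58.319 g/mol


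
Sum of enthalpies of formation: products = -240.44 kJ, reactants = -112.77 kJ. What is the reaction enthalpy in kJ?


dH_rxn = sum(dH_f products) - sum(dH_f reactants)
dH_rxn = -240.44 - (-112.77)
dH_rxn = -127.67 kJ:

-127.67 kJ


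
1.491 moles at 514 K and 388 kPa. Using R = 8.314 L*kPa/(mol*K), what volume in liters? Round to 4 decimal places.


PV = nRT, solve for V = nRT / P.
nRT = 1.491 * 8.314 * 514 = 6371.6334
V = 6371.6334 / 388
V = 16.42173557 L, rounded to 4 dp:

16.4217 L


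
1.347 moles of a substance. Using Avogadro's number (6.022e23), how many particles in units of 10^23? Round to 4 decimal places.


N = n * NA, then divide by 1e23 for the requested units.
N / 1e23 = n * 6.022
N / 1e23 = 1.347 * 6.022
N / 1e23 = 8.111634, rounded to 4 dp:

8.1116


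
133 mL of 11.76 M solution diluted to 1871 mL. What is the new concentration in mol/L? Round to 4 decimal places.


Dilution: M1*V1 = M2*V2, solve for M2.
M2 = M1*V1 / V2
M2 = 11.76 * 133 / 1871
M2 = 1564.08 / 1871
M2 = 0.83595938 mol/L, rounded to 4 dp:

0.8360 mol/L


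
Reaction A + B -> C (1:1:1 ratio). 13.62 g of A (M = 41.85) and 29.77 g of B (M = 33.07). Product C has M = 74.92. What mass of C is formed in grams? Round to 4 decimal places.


Find moles of each reactant; the smaller value is the limiting reagent in a 1:1:1 reaction, so moles_C equals moles of the limiter.
n_A = mass_A / M_A = 13.62 / 41.85 = 0.325448 mol
n_B = mass_B / M_B = 29.77 / 33.07 = 0.900212 mol
Limiting reagent: A (smaller), n_limiting = 0.325448 mol
mass_C = n_limiting * M_C = 0.325448 * 74.92
mass_C = 24.38256416 g, rounded to 4 dp:

24.3826 g


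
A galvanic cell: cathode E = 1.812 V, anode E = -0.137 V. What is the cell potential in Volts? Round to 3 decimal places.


Standard cell potential: E_cell = E_cathode - E_anode.
E_cell = 1.812 - (-0.137)
E_cell = 1.949 V, rounded to 3 dp:

1.949 V


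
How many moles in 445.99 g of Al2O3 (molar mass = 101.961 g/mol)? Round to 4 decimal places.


n = mass / M
n = 445.99 / 101.961
n = 4.37412344 mol, rounded to 4 dp:

4.3741 mol


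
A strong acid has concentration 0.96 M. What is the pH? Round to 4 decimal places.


A strong acid dissociates completely, so [H+] equals the given concentration.
pH = -log10([H+]) = -log10(0.96)
pH = 0.01772877, rounded to 4 dp:

0.0177


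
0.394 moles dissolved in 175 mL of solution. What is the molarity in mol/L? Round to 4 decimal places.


Convert volume to liters: V_L = V_mL / 1000.
V_L = 175 / 1000 = 0.175 L
M = n / V_L = 0.394 / 0.175
M = 2.25142857 mol/L, rounded to 4 dp:

2.2514 mol/L


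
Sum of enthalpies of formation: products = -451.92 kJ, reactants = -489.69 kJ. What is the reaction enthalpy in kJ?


dH_rxn = sum(dH_f products) - sum(dH_f reactants)
dH_rxn = -451.92 - (-489.69)
dH_rxn = 37.77 kJ:

37.77 kJ


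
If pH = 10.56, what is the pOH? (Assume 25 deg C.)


At 25 deg C, pH + pOH = 14.
pOH = 14 - pH = 14 - 10.56
pOH = 3.44:

3.44


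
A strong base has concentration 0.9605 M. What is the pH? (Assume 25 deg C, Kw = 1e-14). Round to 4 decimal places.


A strong base dissociates completely, so [OH-] equals the given concentration.
pOH = -log10([OH-]) = -log10(0.9605) = 0.017503
pH = 14 - pOH = 14 - 0.017503
pH = 13.982497, rounded to 4 dp:

13.9825


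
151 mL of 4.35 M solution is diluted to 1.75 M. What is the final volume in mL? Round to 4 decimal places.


Dilution: M1*V1 = M2*V2, solve for V2.
V2 = M1*V1 / M2
V2 = 4.35 * 151 / 1.75
V2 = 656.85 / 1.75
V2 = 375.34285714 mL, rounded to 4 dp:

375.3429 mL


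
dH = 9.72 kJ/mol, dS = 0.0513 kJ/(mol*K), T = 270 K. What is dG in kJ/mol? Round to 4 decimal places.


Gibbs: dG = dH - T*dS (consistent units, dS already in kJ/(mol*K)).
T*dS = 270 * 0.0513 = 13.851
dG = 9.72 - (13.851)
dG = -4.131 kJ/mol, rounded to 4 dp:

-4.1310 kJ/mol


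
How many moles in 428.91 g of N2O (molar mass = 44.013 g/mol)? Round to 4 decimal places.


n = mass / M
n = 428.91 / 44.013
n = 9.74507532 mol, rounded to 4 dp:

9.7451 mol


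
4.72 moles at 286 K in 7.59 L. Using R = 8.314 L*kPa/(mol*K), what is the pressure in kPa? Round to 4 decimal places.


PV = nRT, solve for P = nRT / V.
nRT = 4.72 * 8.314 * 286 = 11223.2349
P = 11223.2349 / 7.59
P = 1478.6870751 kPa, rounded to 4 dp:

1478.6871 kPa


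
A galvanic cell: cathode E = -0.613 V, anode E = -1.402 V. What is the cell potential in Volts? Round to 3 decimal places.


Standard cell potential: E_cell = E_cathode - E_anode.
E_cell = -0.613 - (-1.402)
E_cell = 0.789 V, rounded to 3 dp:

0.789 V


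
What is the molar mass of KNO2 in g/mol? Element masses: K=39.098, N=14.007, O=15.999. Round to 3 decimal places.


M = sum(count * atomic_mass) over atoms.
M = 1*39.098 + 1*14.007 + 2*15.999
M = 39.098 + 14.007 + 31.998
M = 85.103 g/mol, rounded to 3 dp:

85.103 g/mol


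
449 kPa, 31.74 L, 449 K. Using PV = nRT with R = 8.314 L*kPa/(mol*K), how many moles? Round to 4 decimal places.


PV = nRT, solve for n = PV / (RT).
PV = 449 * 31.74 = 14251.26
RT = 8.314 * 449 = 3732.986
n = 14251.26 / 3732.986
n = 3.81765696 mol, rounded to 4 dp:

3.8177 mol


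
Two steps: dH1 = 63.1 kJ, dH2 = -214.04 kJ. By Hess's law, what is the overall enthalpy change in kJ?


Hess's law: enthalpy is a state function, so add the step enthalpies.
dH_total = dH1 + dH2 = 63.1 + (-214.04)
dH_total = -150.94 kJ:

-150.94 kJ


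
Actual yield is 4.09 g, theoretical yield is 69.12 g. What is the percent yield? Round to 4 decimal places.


% yield = 100 * actual / theoretical
% yield = 100 * 4.09 / 69.12
% yield = 5.91724537 %, rounded to 4 dp:

5.9172 %


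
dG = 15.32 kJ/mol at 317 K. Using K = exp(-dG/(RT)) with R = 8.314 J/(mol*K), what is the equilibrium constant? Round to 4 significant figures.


dG is in kJ/mol; multiply by 1000 to match R in J/(mol*K).
RT = 8.314 * 317 = 2635.538 J/mol
exponent = -dG*1000 / (RT) = -(15.32*1000) / 2635.538 = -5.81285491
K = exp(-5.81285491)
K = 0.0029888849, rounded to 4 significant figures:

0.002989


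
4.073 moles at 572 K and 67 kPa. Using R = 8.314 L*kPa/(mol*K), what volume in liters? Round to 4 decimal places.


PV = nRT, solve for V = nRT / P.
nRT = 4.073 * 8.314 * 572 = 19369.5914
V = 19369.5914 / 67
V = 289.0983791 L, rounded to 4 dp:

289.0984 L


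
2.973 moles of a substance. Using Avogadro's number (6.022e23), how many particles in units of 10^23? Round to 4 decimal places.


N = n * NA, then divide by 1e23 for the requested units.
N / 1e23 = n * 6.022
N / 1e23 = 2.973 * 6.022
N / 1e23 = 17.903406, rounded to 4 dp:

17.9034


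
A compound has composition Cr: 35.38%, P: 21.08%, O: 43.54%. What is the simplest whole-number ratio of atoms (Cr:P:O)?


Assume 100 g of compound, divide each mass% by atomic mass to get moles, then normalize by the smallest to get a raw atom ratio.
Moles per 100 g: Cr: 35.38/51.996 = 0.6804, P: 21.08/30.974 = 0.6806, O: 43.54/15.999 = 2.7214
Raw ratio (divide by min = 0.6804): Cr: 1.0, P: 1.0, O: 4.0
Multiply by 1 to clear fractions: Cr: 1.0 ~= 1, P: 1.0 ~= 1, O: 4.0 ~= 4
Reduce by GCD to get the simplest whole-number ratio:

1:1:4


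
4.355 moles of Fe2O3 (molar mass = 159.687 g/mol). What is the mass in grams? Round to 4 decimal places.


mass = n * M
mass = 4.355 * 159.687
mass = 695.436885 g, rounded to 4 dp:

695.4369 g


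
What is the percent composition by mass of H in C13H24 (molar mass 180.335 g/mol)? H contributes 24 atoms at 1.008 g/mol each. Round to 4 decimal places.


pct = 100 * (n_elem * M_elem) / M_total
mass_contribution = 24 * 1.008 = 24.192 g/mol
pct = 100 * 24.192 / 180.335
pct = 13.41503313 %, rounded to 4 dp:

13.4150 %


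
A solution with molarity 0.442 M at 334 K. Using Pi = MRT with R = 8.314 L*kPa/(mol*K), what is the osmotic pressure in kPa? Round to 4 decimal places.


Osmotic pressure (van't Hoff): Pi = M*R*T.
RT = 8.314 * 334 = 2776.876
Pi = 0.442 * 2776.876
Pi = 1227.379192 kPa, rounded to 4 dp:

1227.3792 kPa


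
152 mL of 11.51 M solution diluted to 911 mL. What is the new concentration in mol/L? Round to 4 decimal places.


Dilution: M1*V1 = M2*V2, solve for M2.
M2 = M1*V1 / V2
M2 = 11.51 * 152 / 911
M2 = 1749.52 / 911
M2 = 1.92043908 mol/L, rounded to 4 dp:

1.9204 mol/L


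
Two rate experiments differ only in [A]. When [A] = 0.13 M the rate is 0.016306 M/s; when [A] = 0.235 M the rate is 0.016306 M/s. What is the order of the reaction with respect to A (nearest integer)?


Rate is proportional to [A]^n, so rate2/rate1 = ([A]2/[A]1)^n. Take logs to solve for n.
rate2/rate1 = 0.016306 / 0.016306 = 1.0
[A]2/[A]1 = 0.235 / 0.13 = 1.8077
n = ln(1.0) / ln(1.8077) = 0.0
Nearest integer order:

0


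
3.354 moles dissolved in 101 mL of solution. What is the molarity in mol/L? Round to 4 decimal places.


Convert volume to liters: V_L = V_mL / 1000.
V_L = 101 / 1000 = 0.101 L
M = n / V_L = 3.354 / 0.101
M = 33.20792079 mol/L, rounded to 4 dp:

33.2079 mol/L


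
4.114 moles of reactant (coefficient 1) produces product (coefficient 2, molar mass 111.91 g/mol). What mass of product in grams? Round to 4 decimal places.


Use the coefficient ratio to convert reactant moles to product moles, then multiply by the product's molar mass.
moles_P = moles_R * (coeff_P / coeff_R) = 4.114 * (2/1) = 8.228
mass_P = moles_P * M_P = 8.228 * 111.91
mass_P = 920.79548 g, rounded to 4 dp:

920.7955 g


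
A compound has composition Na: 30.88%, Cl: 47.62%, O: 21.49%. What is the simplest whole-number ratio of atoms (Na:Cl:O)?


Assume 100 g of compound, divide each mass% by atomic mass to get moles, then normalize by the smallest to get a raw atom ratio.
Moles per 100 g: Na: 30.88/22.99 = 1.3432, Cl: 47.62/35.453 = 1.3432, O: 21.49/15.999 = 1.3432
Raw ratio (divide by min = 1.3432): Na: 1.0, Cl: 1.0, O: 1.0
Multiply by 1 to clear fractions: Na: 1.0 ~= 1, Cl: 1.0 ~= 1, O: 1.0 ~= 1
Reduce by GCD to get the simplest whole-number ratio:

1:1:1


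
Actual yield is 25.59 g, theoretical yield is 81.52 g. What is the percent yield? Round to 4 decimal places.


% yield = 100 * actual / theoretical
% yield = 100 * 25.59 / 81.52
% yield = 31.39106968 %, rounded to 4 dp:

31.3911 %


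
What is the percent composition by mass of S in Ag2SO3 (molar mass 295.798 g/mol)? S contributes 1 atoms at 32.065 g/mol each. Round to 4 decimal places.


pct = 100 * (n_elem * M_elem) / M_total
mass_contribution = 1 * 32.065 = 32.065 g/mol
pct = 100 * 32.065 / 295.798
pct = 10.84016795 %, rounded to 4 dp:

10.8402 %


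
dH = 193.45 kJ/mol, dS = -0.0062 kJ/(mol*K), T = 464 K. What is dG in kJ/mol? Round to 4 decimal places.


Gibbs: dG = dH - T*dS (consistent units, dS already in kJ/(mol*K)).
T*dS = 464 * -0.0062 = -2.8768
dG = 193.45 - (-2.8768)
dG = 196.3268 kJ/mol, rounded to 4 dp:

196.3268 kJ/mol


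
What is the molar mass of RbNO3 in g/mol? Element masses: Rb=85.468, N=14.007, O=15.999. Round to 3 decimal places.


M = sum(count * atomic_mass) over atoms.
M = 1*85.468 + 1*14.007 + 3*15.999
M = 85.468 + 14.007 + 47.997
M = 147.472 g/mol, rounded to 3 dp:

147.472 g/mol


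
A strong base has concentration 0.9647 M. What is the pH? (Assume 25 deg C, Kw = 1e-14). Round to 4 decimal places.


A strong base dissociates completely, so [OH-] equals the given concentration.
pOH = -log10([OH-]) = -log10(0.9647) = 0.015608
pH = 14 - pOH = 14 - 0.015608
pH = 13.984392, rounded to 4 dp:

13.9844


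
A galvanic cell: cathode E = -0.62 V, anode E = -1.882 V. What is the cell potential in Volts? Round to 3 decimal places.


Standard cell potential: E_cell = E_cathode - E_anode.
E_cell = -0.62 - (-1.882)
E_cell = 1.262 V, rounded to 3 dp:

1.262 V


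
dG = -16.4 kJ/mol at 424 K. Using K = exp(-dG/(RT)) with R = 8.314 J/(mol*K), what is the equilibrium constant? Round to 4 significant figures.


dG is in kJ/mol; multiply by 1000 to match R in J/(mol*K).
RT = 8.314 * 424 = 3525.136 J/mol
exponent = -dG*1000 / (RT) = -(-16.4*1000) / 3525.136 = 4.65230278
K = exp(4.65230278)
K = 104.8261, rounded to 4 significant figures:

104.8


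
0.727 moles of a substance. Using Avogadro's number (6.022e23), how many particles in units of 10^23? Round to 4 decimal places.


N = n * NA, then divide by 1e23 for the requested units.
N / 1e23 = n * 6.022
N / 1e23 = 0.727 * 6.022
N / 1e23 = 4.377994, rounded to 4 dp:

4.3780


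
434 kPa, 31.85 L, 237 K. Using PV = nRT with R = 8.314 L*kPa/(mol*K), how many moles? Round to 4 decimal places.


PV = nRT, solve for n = PV / (RT).
PV = 434 * 31.85 = 13822.9
RT = 8.314 * 237 = 1970.418
n = 13822.9 / 1970.418
n = 7.015212 mol, rounded to 4 dp:

7.0152 mol


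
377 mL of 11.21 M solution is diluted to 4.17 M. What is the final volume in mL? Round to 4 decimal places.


Dilution: M1*V1 = M2*V2, solve for V2.
V2 = M1*V1 / M2
V2 = 11.21 * 377 / 4.17
V2 = 4226.17 / 4.17
V2 = 1013.47002398 mL, rounded to 4 dp:

1013.4700 mL


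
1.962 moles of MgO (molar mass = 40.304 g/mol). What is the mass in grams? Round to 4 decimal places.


mass = n * M
mass = 1.962 * 40.304
mass = 79.076448 g, rounded to 4 dp:

79.0764 g


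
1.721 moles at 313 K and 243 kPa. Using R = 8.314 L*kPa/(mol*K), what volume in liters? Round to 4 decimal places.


PV = nRT, solve for V = nRT / P.
nRT = 1.721 * 8.314 * 313 = 4478.5273
V = 4478.5273 / 243
V = 18.4301535 L, rounded to 4 dp:

18.4302 L


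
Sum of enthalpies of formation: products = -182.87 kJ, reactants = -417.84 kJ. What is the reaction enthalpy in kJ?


dH_rxn = sum(dH_f products) - sum(dH_f reactants)
dH_rxn = -182.87 - (-417.84)
dH_rxn = 234.97 kJ:

234.97 kJ


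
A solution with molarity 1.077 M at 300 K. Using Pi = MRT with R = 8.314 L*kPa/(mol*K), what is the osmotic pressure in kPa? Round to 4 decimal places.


Osmotic pressure (van't Hoff): Pi = M*R*T.
RT = 8.314 * 300 = 2494.2
Pi = 1.077 * 2494.2
Pi = 2686.2534 kPa, rounded to 4 dp:

2686.2534 kPa


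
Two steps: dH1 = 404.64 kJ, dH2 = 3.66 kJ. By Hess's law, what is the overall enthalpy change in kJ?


Hess's law: enthalpy is a state function, so add the step enthalpies.
dH_total = dH1 + dH2 = 404.64 + (3.66)
dH_total = 408.3 kJ:

408.30 kJ


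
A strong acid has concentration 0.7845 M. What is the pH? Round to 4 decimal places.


A strong acid dissociates completely, so [H+] equals the given concentration.
pH = -log10([H+]) = -log10(0.7845)
pH = 0.10540705, rounded to 4 dp:

0.1054


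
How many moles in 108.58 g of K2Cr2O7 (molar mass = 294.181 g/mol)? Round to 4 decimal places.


n = mass / M
n = 108.58 / 294.181
n = 0.3690925 mol, rounded to 4 dp:

0.3691 mol


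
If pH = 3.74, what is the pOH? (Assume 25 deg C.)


At 25 deg C, pH + pOH = 14.
pOH = 14 - pH = 14 - 3.74
pOH = 10.26:

10.26


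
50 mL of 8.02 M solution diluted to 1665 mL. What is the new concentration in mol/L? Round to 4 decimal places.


Dilution: M1*V1 = M2*V2, solve for M2.
M2 = M1*V1 / V2
M2 = 8.02 * 50 / 1665
M2 = 401.0 / 1665
M2 = 0.24084084 mol/L, rounded to 4 dp:

0.2408 mol/L


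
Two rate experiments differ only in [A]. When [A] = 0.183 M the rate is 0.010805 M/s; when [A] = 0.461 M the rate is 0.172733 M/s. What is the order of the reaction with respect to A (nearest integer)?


Rate is proportional to [A]^n, so rate2/rate1 = ([A]2/[A]1)^n. Take logs to solve for n.
rate2/rate1 = 0.172733 / 0.010805 = 15.9864
[A]2/[A]1 = 0.461 / 0.183 = 2.5191
n = ln(15.9864) / ln(2.5191) = 3.0
Nearest integer order:

3


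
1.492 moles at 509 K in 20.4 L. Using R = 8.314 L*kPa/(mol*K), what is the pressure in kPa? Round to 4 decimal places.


PV = nRT, solve for P = nRT / V.
nRT = 1.492 * 8.314 * 509 = 6313.8844
P = 6313.8844 / 20.4
P = 309.50413725 kPa, rounded to 4 dp:

309.5041 kPa


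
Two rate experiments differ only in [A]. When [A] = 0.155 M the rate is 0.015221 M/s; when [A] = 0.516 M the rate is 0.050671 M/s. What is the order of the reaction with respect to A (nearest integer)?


Rate is proportional to [A]^n, so rate2/rate1 = ([A]2/[A]1)^n. Take logs to solve for n.
rate2/rate1 = 0.050671 / 0.015221 = 3.329
[A]2/[A]1 = 0.516 / 0.155 = 3.329
n = ln(3.329) / ln(3.329) = 1.0
Nearest integer order:

1


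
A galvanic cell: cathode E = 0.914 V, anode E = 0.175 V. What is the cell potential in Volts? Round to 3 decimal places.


Standard cell potential: E_cell = E_cathode - E_anode.
E_cell = 0.914 - (0.175)
E_cell = 0.739 V, rounded to 3 dp:

0.739 V


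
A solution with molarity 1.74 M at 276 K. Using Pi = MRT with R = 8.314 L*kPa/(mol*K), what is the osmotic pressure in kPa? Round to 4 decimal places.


Osmotic pressure (van't Hoff): Pi = M*R*T.
RT = 8.314 * 276 = 2294.664
Pi = 1.74 * 2294.664
Pi = 3992.71536 kPa, rounded to 4 dp:

3992.7154 kPa


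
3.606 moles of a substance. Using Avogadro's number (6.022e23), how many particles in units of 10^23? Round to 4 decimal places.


N = n * NA, then divide by 1e23 for the requested units.
N / 1e23 = n * 6.022
N / 1e23 = 3.606 * 6.022
N / 1e23 = 21.715332, rounded to 4 dp:

21.7153


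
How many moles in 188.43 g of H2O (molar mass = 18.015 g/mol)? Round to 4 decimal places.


n = mass / M
n = 188.43 / 18.015
n = 10.45961699 mol, rounded to 4 dp:

10.4596 mol


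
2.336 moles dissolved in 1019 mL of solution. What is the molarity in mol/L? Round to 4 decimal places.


Convert volume to liters: V_L = V_mL / 1000.
V_L = 1019 / 1000 = 1.019 L
M = n / V_L = 2.336 / 1.019
M = 2.29244357 mol/L, rounded to 4 dp:

2.2924 mol/L


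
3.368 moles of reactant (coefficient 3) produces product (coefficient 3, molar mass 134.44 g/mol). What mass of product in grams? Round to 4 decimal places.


Use the coefficient ratio to convert reactant moles to product moles, then multiply by the product's molar mass.
moles_P = moles_R * (coeff_P / coeff_R) = 3.368 * (3/3) = 3.368
mass_P = moles_P * M_P = 3.368 * 134.44
mass_P = 452.79392 g, rounded to 4 dp:

452.7939 g


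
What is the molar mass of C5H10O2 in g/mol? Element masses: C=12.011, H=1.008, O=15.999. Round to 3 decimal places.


M = sum(count * atomic_mass) over atoms.
M = 5*12.011 + 10*1.008 + 2*15.999
M = 60.055 + 10.08 + 31.998
M = 102.133 g/mol, rounded to 3 dp:

102.133 g/mol


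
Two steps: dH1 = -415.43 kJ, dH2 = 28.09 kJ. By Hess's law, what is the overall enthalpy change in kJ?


Hess's law: enthalpy is a state function, so add the step enthalpies.
dH_total = dH1 + dH2 = -415.43 + (28.09)
dH_total = -387.34 kJ:

-387.34 kJ


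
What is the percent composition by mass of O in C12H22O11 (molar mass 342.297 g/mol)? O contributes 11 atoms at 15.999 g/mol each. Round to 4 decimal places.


pct = 100 * (n_elem * M_elem) / M_total
mass_contribution = 11 * 15.999 = 175.989 g/mol
pct = 100 * 175.989 / 342.297
pct = 51.41412282 %, rounded to 4 dp:

51.4141 %


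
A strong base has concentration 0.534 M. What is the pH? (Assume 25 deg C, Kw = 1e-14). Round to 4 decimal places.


A strong base dissociates completely, so [OH-] equals the given concentration.
pOH = -log10([OH-]) = -log10(0.534) = 0.272459
pH = 14 - pOH = 14 - 0.272459
pH = 13.727541, rounded to 4 dp:

13.7275


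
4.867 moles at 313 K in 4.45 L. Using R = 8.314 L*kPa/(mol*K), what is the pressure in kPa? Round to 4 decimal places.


PV = nRT, solve for P = nRT / V.
nRT = 4.867 * 8.314 * 313 = 12665.3065
P = 12665.3065 / 4.45
P = 2846.13629213 kPa, rounded to 4 dp:

2846.1363 kPa


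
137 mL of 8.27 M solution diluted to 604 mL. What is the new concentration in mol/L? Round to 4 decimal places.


Dilution: M1*V1 = M2*V2, solve for M2.
M2 = M1*V1 / V2
M2 = 8.27 * 137 / 604
M2 = 1132.99 / 604
M2 = 1.87581126 mol/L, rounded to 4 dp:

1.8758 mol/L


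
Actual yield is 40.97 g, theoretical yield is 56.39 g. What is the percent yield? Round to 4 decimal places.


% yield = 100 * actual / theoretical
% yield = 100 * 40.97 / 56.39
% yield = 72.65472602 %, rounded to 4 dp:

72.6547 %


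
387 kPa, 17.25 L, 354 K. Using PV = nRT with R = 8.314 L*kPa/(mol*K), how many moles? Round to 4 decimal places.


PV = nRT, solve for n = PV / (RT).
PV = 387 * 17.25 = 6675.75
RT = 8.314 * 354 = 2943.156
n = 6675.75 / 2943.156
n = 2.26822839 mol, rounded to 4 dp:

2.2682 mol


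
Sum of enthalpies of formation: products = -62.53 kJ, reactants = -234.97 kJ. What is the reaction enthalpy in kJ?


dH_rxn = sum(dH_f products) - sum(dH_f reactants)
dH_rxn = -62.53 - (-234.97)
dH_rxn = 172.44 kJ:

172.44 kJ


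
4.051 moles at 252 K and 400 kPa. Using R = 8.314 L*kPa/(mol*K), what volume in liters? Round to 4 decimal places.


PV = nRT, solve for V = nRT / P.
nRT = 4.051 * 8.314 * 252 = 8487.3635
V = 8487.3635 / 400
V = 21.21840875 L, rounded to 4 dp:

21.2184 L


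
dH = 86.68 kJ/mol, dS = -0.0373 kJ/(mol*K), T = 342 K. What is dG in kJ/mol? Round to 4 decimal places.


Gibbs: dG = dH - T*dS (consistent units, dS already in kJ/(mol*K)).
T*dS = 342 * -0.0373 = -12.7566
dG = 86.68 - (-12.7566)
dG = 99.4366 kJ/mol, rounded to 4 dp:

99.4366 kJ/mol


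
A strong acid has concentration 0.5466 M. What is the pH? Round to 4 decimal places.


A strong acid dissociates completely, so [H+] equals the given concentration.
pH = -log10([H+]) = -log10(0.5466)
pH = 0.26233037, rounded to 4 dp:

0.2623
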